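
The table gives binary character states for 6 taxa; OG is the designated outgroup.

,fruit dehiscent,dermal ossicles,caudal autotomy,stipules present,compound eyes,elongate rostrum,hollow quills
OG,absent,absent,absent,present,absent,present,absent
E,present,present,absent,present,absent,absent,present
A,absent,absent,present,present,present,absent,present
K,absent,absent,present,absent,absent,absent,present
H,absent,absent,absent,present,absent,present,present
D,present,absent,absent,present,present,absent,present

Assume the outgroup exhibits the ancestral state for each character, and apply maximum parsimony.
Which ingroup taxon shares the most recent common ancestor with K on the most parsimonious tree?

Character polarity is set by the outgroup: the derived state is whichever differs from the outgroup's state, so for stipules present, elongate rostrum the derived state is 'absent', and for the remaining characters it is 'present'.
Only D and E show the derived state 'present' for fruit dehiscent, supporting them as a clade.
dermal ossicles: derived state 'present' in E only — an autapomorphy, so it tells us nothing about relationships among taxa.
caudal autotomy (derived state 'present') is shared by A and K — a synapomorphy uniting that clade.
stipules present: derived state 'absent' in K only — an autapomorphy, so it tells us nothing about relationships among taxa.
compound eyes (state 'present') occurs in A and D but conflicts with the nesting implied by the other characters — most parsimoniously interpreted as homoplasy.
elongate rostrum (derived state 'absent') is shared by A, D, E, and K — a synapomorphy uniting that clade.
All ingroup taxa share the derived state 'present' for hollow quills; it defines the ingroup but does not resolve relationships within it.
Most parsimonious ingroup topology: (((E,D),(A,K)),H).
K and A form a cherry on this tree, so they are sister taxa.

A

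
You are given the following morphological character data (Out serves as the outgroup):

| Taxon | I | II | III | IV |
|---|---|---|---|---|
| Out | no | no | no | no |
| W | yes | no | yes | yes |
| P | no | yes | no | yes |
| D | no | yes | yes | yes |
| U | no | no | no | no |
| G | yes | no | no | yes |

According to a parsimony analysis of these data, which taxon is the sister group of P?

D

The outgroup has state 'no' for every character, so 'yes' is the derived state throughout.
Only G and W show the derived state 'yes' for I, supporting them as a clade.
Only D and P show the derived state 'yes' for II, supporting them as a clade.
III groups D and W, which is incompatible with the clades supported by the remaining characters; treating it as convergent (homoplasy) costs fewer steps than any alternative tree.
Only D, G, P, and W show the derived state 'yes' for IV, supporting them as a clade.
Most parsimonious ingroup topology: (((W,G),(P,D)),U).
P and D form a cherry on this tree, so they are sister taxa.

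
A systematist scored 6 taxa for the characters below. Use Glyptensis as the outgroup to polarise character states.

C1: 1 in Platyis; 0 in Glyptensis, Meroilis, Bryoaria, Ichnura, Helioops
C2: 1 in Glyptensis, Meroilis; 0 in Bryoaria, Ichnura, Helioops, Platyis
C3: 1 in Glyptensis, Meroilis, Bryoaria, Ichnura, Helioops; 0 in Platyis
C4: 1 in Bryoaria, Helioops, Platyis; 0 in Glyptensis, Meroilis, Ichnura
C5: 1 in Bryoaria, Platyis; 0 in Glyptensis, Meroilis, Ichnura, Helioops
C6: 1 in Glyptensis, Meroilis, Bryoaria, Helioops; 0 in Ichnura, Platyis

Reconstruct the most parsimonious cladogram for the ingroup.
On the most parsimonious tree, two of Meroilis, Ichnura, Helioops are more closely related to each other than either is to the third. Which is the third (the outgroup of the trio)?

Meroilis

Character polarity is set by the outgroup: the derived state is whichever differs from the outgroup's state, so for C2, C3, C6 the derived state is '0', and for the remaining characters it is '1'.
C1: derived state '1' in Platyis only — an autapomorphy, so it tells us nothing about relationships among taxa.
Only Bryoaria, Helioops, Ichnura, and Platyis show the derived state '0' for C2, supporting them as a clade.
C3: derived state '0' in Platyis only — an autapomorphy, so it tells us nothing about relationships among taxa.
C4: derived state '1' in Bryoaria, Helioops, and Platyis only — synapomorphy for {Bryoaria, Helioops, Platyis}.
C5: derived state '1' in Bryoaria and Platyis only — synapomorphy for {Bryoaria, Platyis}.
C6 (state '0') occurs in Ichnura and Platyis but conflicts with the nesting implied by the other characters — most parsimoniously interpreted as homoplasy.
Most parsimonious ingroup topology: (Meroilis,(((Bryoaria,Platyis),Helioops),Ichnura)).
Ichnura and Helioops share a more recent common ancestor with each other than either does with Meroilis, so Meroilis is the least closely related of the three.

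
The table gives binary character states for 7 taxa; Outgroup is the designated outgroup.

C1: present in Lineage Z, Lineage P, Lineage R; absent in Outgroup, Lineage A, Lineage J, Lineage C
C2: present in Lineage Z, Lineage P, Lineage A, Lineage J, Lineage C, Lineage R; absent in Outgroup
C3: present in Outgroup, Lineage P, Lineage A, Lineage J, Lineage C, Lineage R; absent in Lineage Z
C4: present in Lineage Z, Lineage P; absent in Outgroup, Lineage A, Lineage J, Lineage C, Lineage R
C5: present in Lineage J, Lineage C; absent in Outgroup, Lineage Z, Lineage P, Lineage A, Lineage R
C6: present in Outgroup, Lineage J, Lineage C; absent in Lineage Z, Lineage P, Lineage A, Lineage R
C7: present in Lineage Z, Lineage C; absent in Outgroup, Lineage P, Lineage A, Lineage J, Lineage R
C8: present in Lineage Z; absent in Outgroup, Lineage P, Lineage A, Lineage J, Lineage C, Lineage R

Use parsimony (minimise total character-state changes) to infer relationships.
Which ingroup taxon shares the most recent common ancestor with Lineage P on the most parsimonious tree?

Character polarity is set by the outgroup: the derived state is whichever differs from the outgroup's state, so for C3, C6 the derived state is 'absent', and for the remaining characters it is 'present'.
C1 (derived state 'present') is shared by Lineage P, Lineage R, and Lineage Z — a synapomorphy uniting that clade.
C2 (derived state 'present') is shared by all ingroup taxa — unites the whole ingroup.
C3 (derived state 'absent') is unique to Lineage Z (autapomorphy; uninformative for grouping).
Only Lineage P and Lineage Z show the derived state 'present' for C4, supporting them as a clade.
C5: derived state 'present' in Lineage C and Lineage J only — synapomorphy for {Lineage C, Lineage J}.
C6 (derived state 'absent') is shared by Lineage A, Lineage P, Lineage R, and Lineage Z — a synapomorphy uniting that clade.
C7 (state 'present') occurs in Lineage C and Lineage Z but conflicts with the nesting implied by the other characters — most parsimoniously interpreted as homoplasy.
C8: derived state 'present' in Lineage Z only — an autapomorphy, so it tells us nothing about relationships among taxa.
Most parsimonious ingroup topology: ((((Lineage Z,Lineage P),Lineage R),Lineage A),(Lineage J,Lineage C)).
Lineage P and Lineage Z form a cherry on this tree, so they are sister taxa.

Lineage Z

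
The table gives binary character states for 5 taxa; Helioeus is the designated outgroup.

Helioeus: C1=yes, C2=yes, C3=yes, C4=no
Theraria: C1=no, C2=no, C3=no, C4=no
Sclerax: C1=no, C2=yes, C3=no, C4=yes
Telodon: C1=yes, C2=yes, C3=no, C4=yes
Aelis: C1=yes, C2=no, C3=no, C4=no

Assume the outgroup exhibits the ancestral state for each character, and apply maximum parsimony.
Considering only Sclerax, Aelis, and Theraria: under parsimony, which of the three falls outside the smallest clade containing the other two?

Sclerax

Character polarity is set by the outgroup: the derived state is whichever differs from the outgroup's state, so for C1, C2, C3 the derived state is 'no', and for the remaining characters it is 'yes'.
C1 (state 'no') occurs in Sclerax and Theraria but conflicts with the nesting implied by the other characters — most parsimoniously interpreted as homoplasy.
C2 (derived state 'no') is shared by Aelis and Theraria — a synapomorphy uniting that clade.
C3 (derived state 'no') is shared by all ingroup taxa — unites the whole ingroup.
C4 (derived state 'yes') is shared by Sclerax and Telodon — a synapomorphy uniting that clade.
Most parsimonious ingroup topology: ((Theraria,Aelis),(Sclerax,Telodon)).
Aelis and Theraria share a more recent common ancestor with each other than either does with Sclerax, so Sclerax is the least closely related of the three.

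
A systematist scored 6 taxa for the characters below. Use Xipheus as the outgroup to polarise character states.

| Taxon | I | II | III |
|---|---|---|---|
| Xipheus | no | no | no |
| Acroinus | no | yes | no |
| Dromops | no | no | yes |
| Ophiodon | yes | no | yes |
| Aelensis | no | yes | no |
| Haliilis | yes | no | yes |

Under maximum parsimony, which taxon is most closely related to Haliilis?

The outgroup has state 'no' for every character, so 'yes' is the derived state throughout.
I: derived state 'yes' in Haliilis and Ophiodon only — synapomorphy for {Haliilis, Ophiodon}.
II (derived state 'yes') is shared by Acroinus and Aelensis — a synapomorphy uniting that clade.
Only Dromops, Haliilis, and Ophiodon show the derived state 'yes' for III, supporting them as a clade.
Most parsimonious ingroup topology: ((Acroinus,Aelensis),(Dromops,(Ophiodon,Haliilis))).
Haliilis and Ophiodon form a cherry on this tree, so they are sister taxa.

Ophiodon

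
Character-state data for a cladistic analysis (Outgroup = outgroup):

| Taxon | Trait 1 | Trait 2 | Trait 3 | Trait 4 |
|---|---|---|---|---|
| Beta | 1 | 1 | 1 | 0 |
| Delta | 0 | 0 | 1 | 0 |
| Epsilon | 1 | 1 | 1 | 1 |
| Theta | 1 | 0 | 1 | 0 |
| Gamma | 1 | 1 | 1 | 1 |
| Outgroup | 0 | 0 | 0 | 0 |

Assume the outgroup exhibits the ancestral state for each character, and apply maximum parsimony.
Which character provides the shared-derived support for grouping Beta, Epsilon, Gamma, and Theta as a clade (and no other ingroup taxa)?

The outgroup has state '0' for every character, so '1' is the derived state throughout.
Only Beta, Epsilon, Gamma, and Theta show the derived state '1' for Trait 1, supporting them as a clade.
Trait 2 (derived state '1') is shared by Beta, Epsilon, and Gamma — a synapomorphy uniting that clade.
All ingroup taxa share the derived state '1' for Trait 3; it defines the ingroup but does not resolve relationships within it.
Trait 4: derived state '1' in Epsilon and Gamma only — synapomorphy for {Epsilon, Gamma}.
Most parsimonious ingroup topology: (Delta,((Beta,(Gamma,Epsilon)),Theta)).
The clade {Beta, Epsilon, Gamma, Theta} is supported by Trait 1: its derived state '1' occurs in exactly those taxa and in no other taxon (including the outgroup).

Trait 1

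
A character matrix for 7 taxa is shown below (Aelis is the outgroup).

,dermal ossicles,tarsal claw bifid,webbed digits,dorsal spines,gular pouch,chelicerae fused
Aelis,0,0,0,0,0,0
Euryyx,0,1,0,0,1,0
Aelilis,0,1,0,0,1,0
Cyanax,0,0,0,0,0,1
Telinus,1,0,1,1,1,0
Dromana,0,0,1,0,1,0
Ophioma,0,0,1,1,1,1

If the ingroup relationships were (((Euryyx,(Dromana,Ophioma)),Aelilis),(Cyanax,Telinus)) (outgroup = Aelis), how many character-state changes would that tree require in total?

11

Map each character onto (((Euryyx,(Dromana,Ophioma)),Aelilis),(Cyanax,Telinus)) (rooted by Aelis) and count the minimum state changes it requires (Fitch parsimony):
dermal ossicles: 1; tarsal claw bifid: 2; webbed digits: 2; dorsal spines: 2; gular pouch: 2; chelicerae fused: 2.
Total tree length = 11.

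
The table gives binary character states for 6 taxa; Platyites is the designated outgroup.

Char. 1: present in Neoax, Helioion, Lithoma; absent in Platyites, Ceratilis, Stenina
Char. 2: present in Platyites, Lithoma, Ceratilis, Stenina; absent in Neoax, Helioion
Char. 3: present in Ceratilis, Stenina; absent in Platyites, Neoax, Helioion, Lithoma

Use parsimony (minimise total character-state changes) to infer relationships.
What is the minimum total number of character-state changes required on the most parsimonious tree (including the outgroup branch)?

Character polarity is set by the outgroup: the derived state is whichever differs from the outgroup's state, so for Char. 2 the derived state is 'absent', and for the remaining characters it is 'present'.
Only Helioion, Lithoma, and Neoax show the derived state 'present' for Char. 1, supporting them as a clade.
Only Helioion and Neoax show the derived state 'absent' for Char. 2, supporting them as a clade.
Only Ceratilis and Stenina show the derived state 'present' for Char. 3, supporting them as a clade.
Most parsimonious ingroup topology: (((Neoax,Helioion),Lithoma),(Ceratilis,Stenina)).
Changes per character on this tree: Char. 1: 1; Char. 2: 1; Char. 3: 1.
Total = 3.

3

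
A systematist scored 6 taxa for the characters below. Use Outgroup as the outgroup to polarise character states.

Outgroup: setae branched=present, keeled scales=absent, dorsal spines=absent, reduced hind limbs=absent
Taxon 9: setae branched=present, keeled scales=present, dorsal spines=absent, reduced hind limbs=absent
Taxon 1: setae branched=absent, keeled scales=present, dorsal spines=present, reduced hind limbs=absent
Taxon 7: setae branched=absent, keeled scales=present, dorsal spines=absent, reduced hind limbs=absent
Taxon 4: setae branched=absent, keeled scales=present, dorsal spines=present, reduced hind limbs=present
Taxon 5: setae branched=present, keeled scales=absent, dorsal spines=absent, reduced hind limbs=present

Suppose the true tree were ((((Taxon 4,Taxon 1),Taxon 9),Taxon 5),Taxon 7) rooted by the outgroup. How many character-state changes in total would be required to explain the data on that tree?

Map each character onto ((((Taxon 4,Taxon 1),Taxon 9),Taxon 5),Taxon 7) (rooted by Outgroup) and count the minimum state changes it requires (Fitch parsimony):
setae branched: 2; keeled scales: 2; dorsal spines: 1; reduced hind limbs: 2.
Total tree length = 7.

7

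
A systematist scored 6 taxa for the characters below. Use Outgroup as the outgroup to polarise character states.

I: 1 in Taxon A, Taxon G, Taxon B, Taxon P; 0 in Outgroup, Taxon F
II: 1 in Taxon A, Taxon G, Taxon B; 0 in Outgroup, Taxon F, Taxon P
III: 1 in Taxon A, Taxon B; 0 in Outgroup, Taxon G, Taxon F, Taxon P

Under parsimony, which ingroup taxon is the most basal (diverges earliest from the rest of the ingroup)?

The outgroup has state '0' for every character, so '1' is the derived state throughout.
I (derived state '1') is shared by Taxon A, Taxon B, Taxon G, and Taxon P — a synapomorphy uniting that clade.
II (derived state '1') is shared by Taxon A, Taxon B, and Taxon G — a synapomorphy uniting that clade.
Only Taxon A and Taxon B show the derived state '1' for III, supporting them as a clade.
Most parsimonious ingroup topology: ((((Taxon A,Taxon B),Taxon G),Taxon P),Taxon F).
Taxon F is sister to the clade containing all other ingroup taxa, so it is the earliest-diverging (most basal) ingroup lineage.

Taxon F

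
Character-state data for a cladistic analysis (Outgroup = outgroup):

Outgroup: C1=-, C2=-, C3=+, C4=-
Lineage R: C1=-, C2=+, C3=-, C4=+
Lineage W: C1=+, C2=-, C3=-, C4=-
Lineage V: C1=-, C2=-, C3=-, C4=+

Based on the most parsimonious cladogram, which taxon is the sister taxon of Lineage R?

Character polarity is set by the outgroup: the derived state is whichever differs from the outgroup's state, so for C3 the derived state is '-', and for the remaining characters it is '+'.
C1 (derived state '+') is unique to Lineage W (autapomorphy; uninformative for grouping).
C2: derived state '+' in Lineage R only — an autapomorphy, so it tells us nothing about relationships among taxa.
All ingroup taxa share the derived state '-' for C3; it defines the ingroup but does not resolve relationships within it.
Only Lineage R and Lineage V show the derived state '+' for C4, supporting them as a clade.
Most parsimonious ingroup topology: ((Lineage R,Lineage V),Lineage W).
Lineage R and Lineage V form a cherry on this tree, so they are sister taxa.

Lineage V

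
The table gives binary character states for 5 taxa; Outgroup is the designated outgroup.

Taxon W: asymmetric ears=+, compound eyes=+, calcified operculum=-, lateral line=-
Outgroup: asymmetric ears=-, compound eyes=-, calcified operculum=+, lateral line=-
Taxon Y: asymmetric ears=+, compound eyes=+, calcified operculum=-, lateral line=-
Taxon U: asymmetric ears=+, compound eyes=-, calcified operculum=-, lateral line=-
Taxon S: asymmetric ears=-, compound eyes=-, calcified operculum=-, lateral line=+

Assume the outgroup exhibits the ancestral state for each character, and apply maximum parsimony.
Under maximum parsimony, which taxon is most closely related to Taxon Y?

Character polarity is set by the outgroup: the derived state is whichever differs from the outgroup's state, so for calcified operculum the derived state is '-', and for the remaining characters it is '+'.
Only Taxon U, Taxon W, and Taxon Y show the derived state '+' for asymmetric ears, supporting them as a clade.
Only Taxon W and Taxon Y show the derived state '+' for compound eyes, supporting them as a clade.
All ingroup taxa share the derived state '-' for calcified operculum; it defines the ingroup but does not resolve relationships within it.
lateral line (derived state '+') is unique to Taxon S (autapomorphy; uninformative for grouping).
Most parsimonious ingroup topology: (Taxon S,(Taxon U,(Taxon W,Taxon Y))).
Taxon Y and Taxon W form a cherry on this tree, so they are sister taxa.

Taxon W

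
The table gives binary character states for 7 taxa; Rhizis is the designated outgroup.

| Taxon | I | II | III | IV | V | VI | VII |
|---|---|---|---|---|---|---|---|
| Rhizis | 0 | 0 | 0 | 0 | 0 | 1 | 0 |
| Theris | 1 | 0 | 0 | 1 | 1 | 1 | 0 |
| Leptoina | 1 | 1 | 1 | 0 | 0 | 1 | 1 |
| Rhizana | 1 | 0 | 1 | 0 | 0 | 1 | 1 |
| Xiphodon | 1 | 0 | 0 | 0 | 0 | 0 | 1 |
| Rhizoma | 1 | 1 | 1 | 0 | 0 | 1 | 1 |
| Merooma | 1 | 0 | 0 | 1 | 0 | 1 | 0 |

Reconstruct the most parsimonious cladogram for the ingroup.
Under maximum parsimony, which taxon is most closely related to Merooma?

Theris

Character polarity is set by the outgroup: the derived state is whichever differs from the outgroup's state, so for VI the derived state is '0', and for the remaining characters it is '1'.
All ingroup taxa share the derived state '1' for I; it defines the ingroup but does not resolve relationships within it.
Only Leptoina and Rhizoma show the derived state '1' for II, supporting them as a clade.
Only Leptoina, Rhizana, and Rhizoma show the derived state '1' for III, supporting them as a clade.
IV: derived state '1' in Merooma and Theris only — synapomorphy for {Merooma, Theris}.
V: derived state '1' in Theris only — an autapomorphy, so it tells us nothing about relationships among taxa.
VI (derived state '0') is unique to Xiphodon (autapomorphy; uninformative for grouping).
VII (derived state '1') is shared by Leptoina, Rhizana, Rhizoma, and Xiphodon — a synapomorphy uniting that clade.
Most parsimonious ingroup topology: ((Xiphodon,(Rhizana,(Leptoina,Rhizoma))),(Merooma,Theris)).
Merooma and Theris form a cherry on this tree, so they are sister taxa.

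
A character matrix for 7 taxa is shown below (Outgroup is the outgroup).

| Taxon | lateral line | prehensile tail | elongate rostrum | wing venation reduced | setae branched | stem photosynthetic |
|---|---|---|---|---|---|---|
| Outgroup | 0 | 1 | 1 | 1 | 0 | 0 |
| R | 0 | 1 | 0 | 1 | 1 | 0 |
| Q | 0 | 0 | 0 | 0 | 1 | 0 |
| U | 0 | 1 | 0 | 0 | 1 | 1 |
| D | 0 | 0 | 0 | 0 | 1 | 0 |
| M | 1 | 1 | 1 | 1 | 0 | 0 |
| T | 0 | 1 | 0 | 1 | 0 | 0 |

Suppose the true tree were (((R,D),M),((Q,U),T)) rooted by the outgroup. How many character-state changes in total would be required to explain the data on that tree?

Map each character onto (((R,D),M),((Q,U),T)) (rooted by Outgroup) and count the minimum state changes it requires (Fitch parsimony):
lateral line: 1; prehensile tail: 2; elongate rostrum: 2; wing venation reduced: 2; setae branched: 2; stem photosynthetic: 1.
Total tree length = 10.

10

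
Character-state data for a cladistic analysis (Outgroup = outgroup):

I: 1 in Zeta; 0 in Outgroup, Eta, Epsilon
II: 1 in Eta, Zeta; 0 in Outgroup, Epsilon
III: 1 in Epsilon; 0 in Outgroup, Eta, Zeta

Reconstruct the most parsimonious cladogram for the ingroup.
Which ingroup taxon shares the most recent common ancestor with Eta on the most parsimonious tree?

The outgroup has state '0' for every character, so '1' is the derived state throughout.
I: derived state '1' in Zeta only — an autapomorphy, so it tells us nothing about relationships among taxa.
Only Eta and Zeta show the derived state '1' for II, supporting them as a clade.
III: derived state '1' in Epsilon only — an autapomorphy, so it tells us nothing about relationships among taxa.
Most parsimonious ingroup topology: ((Eta,Zeta),Epsilon).
Eta and Zeta form a cherry on this tree, so they are sister taxa.

Zeta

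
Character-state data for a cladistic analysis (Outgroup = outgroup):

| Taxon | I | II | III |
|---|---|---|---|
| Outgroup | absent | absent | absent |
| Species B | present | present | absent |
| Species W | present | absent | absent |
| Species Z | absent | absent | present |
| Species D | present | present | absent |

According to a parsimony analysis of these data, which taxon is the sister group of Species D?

Species B

The outgroup has state 'absent' for every character, so 'present' is the derived state throughout.
I: derived state 'present' in Species B, Species D, and Species W only — synapomorphy for {Species B, Species D, Species W}.
II: derived state 'present' in Species B and Species D only — synapomorphy for {Species B, Species D}.
III: derived state 'present' in Species Z only — an autapomorphy, so it tells us nothing about relationships among taxa.
Most parsimonious ingroup topology: (((Species B,Species D),Species W),Species Z).
Species D and Species B form a cherry on this tree, so they are sister taxa.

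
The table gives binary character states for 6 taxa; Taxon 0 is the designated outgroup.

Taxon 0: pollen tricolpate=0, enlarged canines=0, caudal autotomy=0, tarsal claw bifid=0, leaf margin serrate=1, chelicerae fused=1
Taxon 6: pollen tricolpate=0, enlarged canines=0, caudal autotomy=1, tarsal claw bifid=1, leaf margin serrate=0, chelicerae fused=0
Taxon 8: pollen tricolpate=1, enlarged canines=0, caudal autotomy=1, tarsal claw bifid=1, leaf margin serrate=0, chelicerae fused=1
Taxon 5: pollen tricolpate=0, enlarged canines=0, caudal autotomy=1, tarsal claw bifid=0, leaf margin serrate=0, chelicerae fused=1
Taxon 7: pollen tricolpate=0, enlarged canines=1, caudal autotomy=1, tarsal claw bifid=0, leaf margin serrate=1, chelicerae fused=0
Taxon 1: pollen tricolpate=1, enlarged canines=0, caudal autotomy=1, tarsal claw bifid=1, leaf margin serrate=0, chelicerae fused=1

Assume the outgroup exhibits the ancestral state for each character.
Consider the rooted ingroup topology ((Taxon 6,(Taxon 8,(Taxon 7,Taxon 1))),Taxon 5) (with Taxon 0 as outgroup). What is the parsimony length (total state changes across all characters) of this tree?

10

Map each character onto ((Taxon 6,(Taxon 8,(Taxon 7,Taxon 1))),Taxon 5) (rooted by Taxon 0) and count the minimum state changes it requires (Fitch parsimony):
pollen tricolpate: 2; enlarged canines: 1; caudal autotomy: 1; tarsal claw bifid: 2; leaf margin serrate: 2; chelicerae fused: 2.
Total tree length = 10.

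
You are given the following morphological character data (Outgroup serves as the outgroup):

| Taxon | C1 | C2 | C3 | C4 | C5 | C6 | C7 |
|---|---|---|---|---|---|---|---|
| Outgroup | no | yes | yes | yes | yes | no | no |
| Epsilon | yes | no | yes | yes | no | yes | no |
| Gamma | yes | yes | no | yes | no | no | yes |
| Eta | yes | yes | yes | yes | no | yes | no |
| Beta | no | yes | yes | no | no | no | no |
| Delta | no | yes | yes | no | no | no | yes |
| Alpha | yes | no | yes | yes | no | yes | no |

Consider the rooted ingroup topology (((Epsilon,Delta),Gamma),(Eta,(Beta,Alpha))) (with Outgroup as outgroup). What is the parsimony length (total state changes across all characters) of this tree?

14

Map each character onto (((Epsilon,Delta),Gamma),(Eta,(Beta,Alpha))) (rooted by Outgroup) and count the minimum state changes it requires (Fitch parsimony):
C1: 3; C2: 2; C3: 1; C4: 2; C5: 1; C6: 3; C7: 2.
Total tree length = 14.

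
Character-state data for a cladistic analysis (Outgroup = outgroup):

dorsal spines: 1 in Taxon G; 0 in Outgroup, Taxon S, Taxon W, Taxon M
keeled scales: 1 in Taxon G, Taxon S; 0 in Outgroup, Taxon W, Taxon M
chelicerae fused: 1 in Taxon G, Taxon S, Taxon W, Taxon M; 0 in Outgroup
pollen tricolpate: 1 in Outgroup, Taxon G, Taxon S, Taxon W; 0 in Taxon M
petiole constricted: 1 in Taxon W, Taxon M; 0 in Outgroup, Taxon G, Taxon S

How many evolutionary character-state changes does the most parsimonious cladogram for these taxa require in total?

5

Character polarity is set by the outgroup: the derived state is whichever differs from the outgroup's state, so for pollen tricolpate the derived state is '0', and for the remaining characters it is '1'.
dorsal spines: derived state '1' in Taxon G only — an autapomorphy, so it tells us nothing about relationships among taxa.
Only Taxon G and Taxon S show the derived state '1' for keeled scales, supporting them as a clade.
All ingroup taxa share the derived state '1' for chelicerae fused; it defines the ingroup but does not resolve relationships within it.
pollen tricolpate: derived state '0' in Taxon M only — an autapomorphy, so it tells us nothing about relationships among taxa.
petiole constricted (derived state '1') is shared by Taxon M and Taxon W — a synapomorphy uniting that clade.
Most parsimonious ingroup topology: ((Taxon G,Taxon S),(Taxon W,Taxon M)).
Changes per character on this tree: dorsal spines: 1; keeled scales: 1; chelicerae fused: 1; pollen tricolpate: 1; petiole constricted: 1.
Total = 5.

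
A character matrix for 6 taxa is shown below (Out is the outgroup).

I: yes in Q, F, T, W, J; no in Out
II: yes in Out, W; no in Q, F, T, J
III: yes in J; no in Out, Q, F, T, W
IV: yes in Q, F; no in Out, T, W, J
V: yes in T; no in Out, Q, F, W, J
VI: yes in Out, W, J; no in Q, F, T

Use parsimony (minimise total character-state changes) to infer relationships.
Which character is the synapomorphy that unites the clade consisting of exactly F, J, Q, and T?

II

Character polarity is set by the outgroup: the derived state is whichever differs from the outgroup's state, so for II, VI the derived state is 'no', and for the remaining characters it is 'yes'.
All ingroup taxa share the derived state 'yes' for I; it defines the ingroup but does not resolve relationships within it.
II (derived state 'no') is shared by F, J, Q, and T — a synapomorphy uniting that clade.
III (derived state 'yes') is unique to J (autapomorphy; uninformative for grouping).
IV (derived state 'yes') is shared by F and Q — a synapomorphy uniting that clade.
V (derived state 'yes') is unique to T (autapomorphy; uninformative for grouping).
VI: derived state 'no' in F, Q, and T only — synapomorphy for {F, Q, T}.
Most parsimonious ingroup topology: ((((Q,F),T),J),W).
The clade {F, J, Q, T} is supported by II: its derived state 'no' occurs in exactly those taxa and in no other taxon (including the outgroup).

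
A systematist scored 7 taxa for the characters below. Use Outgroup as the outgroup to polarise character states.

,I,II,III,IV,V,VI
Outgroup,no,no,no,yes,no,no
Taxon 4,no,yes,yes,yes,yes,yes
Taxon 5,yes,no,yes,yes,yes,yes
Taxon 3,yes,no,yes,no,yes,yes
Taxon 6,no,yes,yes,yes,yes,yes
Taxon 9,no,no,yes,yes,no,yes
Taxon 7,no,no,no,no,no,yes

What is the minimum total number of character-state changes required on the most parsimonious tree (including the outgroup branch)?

Character polarity is set by the outgroup: the derived state is whichever differs from the outgroup's state, so for IV the derived state is 'no', and for the remaining characters it is 'yes'.
I (derived state 'yes') is shared by Taxon 3 and Taxon 5 — a synapomorphy uniting that clade.
Only Taxon 4 and Taxon 6 show the derived state 'yes' for II, supporting them as a clade.
III (derived state 'yes') is shared by Taxon 3, Taxon 4, Taxon 5, Taxon 6, and Taxon 9 — a synapomorphy uniting that clade.
IV (state 'no') occurs in Taxon 3 and Taxon 7 but conflicts with the nesting implied by the other characters — most parsimoniously interpreted as homoplasy.
Only Taxon 3, Taxon 4, Taxon 5, and Taxon 6 show the derived state 'yes' for V, supporting them as a clade.
All ingroup taxa share the derived state 'yes' for VI; it defines the ingroup but does not resolve relationships within it.
Most parsimonious ingroup topology: ((((Taxon 4,Taxon 6),(Taxon 5,Taxon 3)),Taxon 9),Taxon 7).
Changes per character on this tree: I: 1; II: 1; III: 1; IV: 2; V: 1; VI: 1.
Total = 7.

7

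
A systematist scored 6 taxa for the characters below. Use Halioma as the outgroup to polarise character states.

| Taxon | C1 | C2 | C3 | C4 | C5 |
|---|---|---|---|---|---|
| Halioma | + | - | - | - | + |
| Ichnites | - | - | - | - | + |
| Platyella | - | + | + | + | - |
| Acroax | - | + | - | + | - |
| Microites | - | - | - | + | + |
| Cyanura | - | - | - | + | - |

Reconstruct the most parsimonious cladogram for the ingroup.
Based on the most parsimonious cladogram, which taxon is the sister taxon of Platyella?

Character polarity is set by the outgroup: the derived state is whichever differs from the outgroup's state, so for C1, C5 the derived state is '-', and for the remaining characters it is '+'.
All ingroup taxa share the derived state '-' for C1; it defines the ingroup but does not resolve relationships within it.
C2: derived state '+' in Acroax and Platyella only — synapomorphy for {Acroax, Platyella}.
C3 (derived state '+') is unique to Platyella (autapomorphy; uninformative for grouping).
C4 (derived state '+') is shared by Acroax, Cyanura, Microites, and Platyella — a synapomorphy uniting that clade.
Only Acroax, Cyanura, and Platyella show the derived state '-' for C5, supporting them as a clade.
Most parsimonious ingroup topology: (Ichnites,(((Platyella,Acroax),Cyanura),Microites)).
Platyella and Acroax form a cherry on this tree, so they are sister taxa.

Acroax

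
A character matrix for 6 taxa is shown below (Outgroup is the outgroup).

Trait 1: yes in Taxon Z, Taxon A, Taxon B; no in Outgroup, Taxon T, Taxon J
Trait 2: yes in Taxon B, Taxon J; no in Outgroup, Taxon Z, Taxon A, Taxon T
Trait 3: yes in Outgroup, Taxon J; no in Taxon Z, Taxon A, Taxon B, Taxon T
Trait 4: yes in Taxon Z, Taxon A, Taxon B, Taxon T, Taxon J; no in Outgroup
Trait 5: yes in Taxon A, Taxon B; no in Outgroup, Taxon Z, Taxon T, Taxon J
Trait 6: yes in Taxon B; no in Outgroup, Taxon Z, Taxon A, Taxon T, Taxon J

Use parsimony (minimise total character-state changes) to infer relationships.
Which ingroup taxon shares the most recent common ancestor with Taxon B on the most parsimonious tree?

Taxon A

Character polarity is set by the outgroup: the derived state is whichever differs from the outgroup's state, so for Trait 3 the derived state is 'no', and for the remaining characters it is 'yes'.
Trait 1: derived state 'yes' in Taxon A, Taxon B, and Taxon Z only — synapomorphy for {Taxon A, Taxon B, Taxon Z}.
Trait 2 (state 'yes') occurs in Taxon B and Taxon J but conflicts with the nesting implied by the other characters — most parsimoniously interpreted as homoplasy.
Only Taxon A, Taxon B, Taxon T, and Taxon Z show the derived state 'no' for Trait 3, supporting them as a clade.
Trait 4 (derived state 'yes') is shared by all ingroup taxa — unites the whole ingroup.
Trait 5: derived state 'yes' in Taxon A and Taxon B only — synapomorphy for {Taxon A, Taxon B}.
Trait 6 (derived state 'yes') is unique to Taxon B (autapomorphy; uninformative for grouping).
Most parsimonious ingroup topology: (((Taxon Z,(Taxon A,Taxon B)),Taxon T),Taxon J).
Taxon B and Taxon A form a cherry on this tree, so they are sister taxa.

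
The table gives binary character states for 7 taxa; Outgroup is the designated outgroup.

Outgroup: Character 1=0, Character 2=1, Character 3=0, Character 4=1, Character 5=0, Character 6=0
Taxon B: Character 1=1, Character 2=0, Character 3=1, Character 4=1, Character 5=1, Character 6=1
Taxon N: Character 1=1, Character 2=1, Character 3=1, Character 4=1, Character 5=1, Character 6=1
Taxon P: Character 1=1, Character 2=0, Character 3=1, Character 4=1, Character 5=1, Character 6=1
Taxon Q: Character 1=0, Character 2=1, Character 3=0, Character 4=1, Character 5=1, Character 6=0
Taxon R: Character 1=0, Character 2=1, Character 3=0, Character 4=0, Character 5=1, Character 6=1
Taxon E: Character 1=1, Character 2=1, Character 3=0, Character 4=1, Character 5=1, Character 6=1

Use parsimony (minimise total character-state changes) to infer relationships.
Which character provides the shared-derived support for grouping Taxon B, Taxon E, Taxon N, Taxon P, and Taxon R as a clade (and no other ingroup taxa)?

Character polarity is set by the outgroup: the derived state is whichever differs from the outgroup's state, so for Character 2, Character 4 the derived state is '0', and for the remaining characters it is '1'.
Character 1: derived state '1' in Taxon B, Taxon E, Taxon N, and Taxon P only — synapomorphy for {Taxon B, Taxon E, Taxon N, Taxon P}.
Character 2 (derived state '0') is shared by Taxon B and Taxon P — a synapomorphy uniting that clade.
Character 3 (derived state '1') is shared by Taxon B, Taxon N, and Taxon P — a synapomorphy uniting that clade.
Character 4: derived state '0' in Taxon R only — an autapomorphy, so it tells us nothing about relationships among taxa.
All ingroup taxa share the derived state '1' for Character 5; it defines the ingroup but does not resolve relationships within it.
Only Taxon B, Taxon E, Taxon N, Taxon P, and Taxon R show the derived state '1' for Character 6, supporting them as a clade.
Most parsimonious ingroup topology: (((((Taxon B,Taxon P),Taxon N),Taxon E),Taxon R),Taxon Q).
The clade {Taxon B, Taxon E, Taxon N, Taxon P, Taxon R} is supported by Character 6: its derived state '1' occurs in exactly those taxa and in no other taxon (including the outgroup).

Character 6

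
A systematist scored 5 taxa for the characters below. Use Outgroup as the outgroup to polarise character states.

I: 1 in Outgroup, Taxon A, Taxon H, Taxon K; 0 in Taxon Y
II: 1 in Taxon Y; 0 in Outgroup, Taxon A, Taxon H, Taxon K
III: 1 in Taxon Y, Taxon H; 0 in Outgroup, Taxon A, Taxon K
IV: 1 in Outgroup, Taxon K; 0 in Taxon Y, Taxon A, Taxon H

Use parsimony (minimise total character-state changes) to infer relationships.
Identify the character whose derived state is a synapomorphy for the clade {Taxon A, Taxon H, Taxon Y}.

IV

Character polarity is set by the outgroup: the derived state is whichever differs from the outgroup's state, so for I, IV the derived state is '0', and for the remaining characters it is '1'.
I (derived state '0') is unique to Taxon Y (autapomorphy; uninformative for grouping).
II: derived state '1' in Taxon Y only — an autapomorphy, so it tells us nothing about relationships among taxa.
Only Taxon H and Taxon Y show the derived state '1' for III, supporting them as a clade.
IV (derived state '0') is shared by Taxon A, Taxon H, and Taxon Y — a synapomorphy uniting that clade.
Most parsimonious ingroup topology: (((Taxon Y,Taxon H),Taxon A),Taxon K).
The clade {Taxon A, Taxon H, Taxon Y} is supported by IV: its derived state '0' occurs in exactly those taxa and in no other taxon (including the outgroup).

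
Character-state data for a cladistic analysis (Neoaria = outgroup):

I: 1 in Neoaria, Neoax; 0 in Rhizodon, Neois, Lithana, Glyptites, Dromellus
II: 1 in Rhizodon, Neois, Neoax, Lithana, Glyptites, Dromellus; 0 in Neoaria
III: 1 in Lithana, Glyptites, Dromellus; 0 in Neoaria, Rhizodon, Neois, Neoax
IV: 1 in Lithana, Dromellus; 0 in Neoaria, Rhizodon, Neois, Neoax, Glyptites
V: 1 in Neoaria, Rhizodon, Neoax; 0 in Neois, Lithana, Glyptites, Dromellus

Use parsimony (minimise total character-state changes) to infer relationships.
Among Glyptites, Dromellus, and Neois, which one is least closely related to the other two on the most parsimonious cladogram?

Character polarity is set by the outgroup: the derived state is whichever differs from the outgroup's state, so for I, V the derived state is '0', and for the remaining characters it is '1'.
I: derived state '0' in Dromellus, Glyptites, Lithana, Neois, and Rhizodon only — synapomorphy for {Dromellus, Glyptites, Lithana, Neois, Rhizodon}.
II (derived state '1') is shared by all ingroup taxa — unites the whole ingroup.
Only Dromellus, Glyptites, and Lithana show the derived state '1' for III, supporting them as a clade.
Only Dromellus and Lithana show the derived state '1' for IV, supporting them as a clade.
V: derived state '0' in Dromellus, Glyptites, Lithana, and Neois only — synapomorphy for {Dromellus, Glyptites, Lithana, Neois}.
Most parsimonious ingroup topology: ((Rhizodon,(Neois,((Lithana,Dromellus),Glyptites))),Neoax).
Glyptites and Dromellus share a more recent common ancestor with each other than either does with Neois, so Neois is the least closely related of the three.

Neois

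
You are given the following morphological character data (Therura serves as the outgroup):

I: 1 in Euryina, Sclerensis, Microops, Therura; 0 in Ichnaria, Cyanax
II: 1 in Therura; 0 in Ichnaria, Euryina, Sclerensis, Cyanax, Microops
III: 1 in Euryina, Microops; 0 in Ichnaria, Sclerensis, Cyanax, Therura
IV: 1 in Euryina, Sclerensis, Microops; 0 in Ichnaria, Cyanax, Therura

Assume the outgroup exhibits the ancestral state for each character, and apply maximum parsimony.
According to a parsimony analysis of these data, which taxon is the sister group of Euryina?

Microops

Character polarity is set by the outgroup: the derived state is whichever differs from the outgroup's state, so for I, II the derived state is '0', and for the remaining characters it is '1'.
Only Cyanax and Ichnaria show the derived state '0' for I, supporting them as a clade.
All ingroup taxa share the derived state '0' for II; it defines the ingroup but does not resolve relationships within it.
Only Euryina and Microops show the derived state '1' for III, supporting them as a clade.
IV: derived state '1' in Euryina, Microops, and Sclerensis only — synapomorphy for {Euryina, Microops, Sclerensis}.
Most parsimonious ingroup topology: (((Microops,Euryina),Sclerensis),(Ichnaria,Cyanax)).
Euryina and Microops form a cherry on this tree, so they are sister taxa.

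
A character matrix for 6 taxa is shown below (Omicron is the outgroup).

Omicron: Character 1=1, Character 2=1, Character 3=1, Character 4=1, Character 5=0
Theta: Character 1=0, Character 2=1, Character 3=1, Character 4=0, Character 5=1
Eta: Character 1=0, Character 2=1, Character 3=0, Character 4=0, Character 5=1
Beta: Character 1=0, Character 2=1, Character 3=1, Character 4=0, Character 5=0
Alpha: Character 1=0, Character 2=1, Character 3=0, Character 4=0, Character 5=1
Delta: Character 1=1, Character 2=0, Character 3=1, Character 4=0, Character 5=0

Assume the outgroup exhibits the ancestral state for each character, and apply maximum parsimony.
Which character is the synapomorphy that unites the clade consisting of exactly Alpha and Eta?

Character polarity is set by the outgroup: the derived state is whichever differs from the outgroup's state, so for Character 1, Character 2, Character 3, Character 4 the derived state is '0', and for the remaining characters it is '1'.
Only Alpha, Beta, Eta, and Theta show the derived state '0' for Character 1, supporting them as a clade.
Character 2 (derived state '0') is unique to Delta (autapomorphy; uninformative for grouping).
Only Alpha and Eta show the derived state '0' for Character 3, supporting them as a clade.
All ingroup taxa share the derived state '0' for Character 4; it defines the ingroup but does not resolve relationships within it.
Only Alpha, Eta, and Theta show the derived state '1' for Character 5, supporting them as a clade.
Most parsimonious ingroup topology: (((Theta,(Alpha,Eta)),Beta),Delta).
The clade {Alpha, Eta} is supported by Character 3: its derived state '0' occurs in exactly those taxa and in no other taxon (including the outgroup).

Character 3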